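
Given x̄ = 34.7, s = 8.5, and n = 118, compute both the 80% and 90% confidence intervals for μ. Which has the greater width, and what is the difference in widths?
90% CI is wider by 0.57

df = 117
80% CI: t* = 1.289, (33.69, 35.71), width = 2 · t* · s/√n = 2.02
90% CI: t* = 1.658, (33.40, 36.00), width = 2 · t* · s/√n = 2.59

The 90% CI is wider by 2.59 - 2.02 = 0.57.
Higher confidence requires a wider interval.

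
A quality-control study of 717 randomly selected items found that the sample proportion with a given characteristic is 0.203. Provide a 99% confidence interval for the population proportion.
(0.164, 0.242)

Proportion CI:
SE = √(p̂(1-p̂)/n) = √(0.203 · 0.797 / 717) = 0.01502

z* = 2.576
Margin = z* · SE = 2.576 · 0.01502 = 0.0387

CI: 0.203 ± 0.0387 = (0.164, 0.242)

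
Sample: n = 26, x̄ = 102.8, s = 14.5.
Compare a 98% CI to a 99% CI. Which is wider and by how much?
99% CI is wider by 1.72

df = 25
98% CI: t* = 2.485, (95.73, 109.87), width = 2 · t* · s/√n = 14.13
99% CI: t* = 2.787, (94.87, 110.73), width = 2 · t* · s/√n = 15.85

The 99% CI is wider by 15.85 - 14.13 = 1.72.
Higher confidence requires a wider interval.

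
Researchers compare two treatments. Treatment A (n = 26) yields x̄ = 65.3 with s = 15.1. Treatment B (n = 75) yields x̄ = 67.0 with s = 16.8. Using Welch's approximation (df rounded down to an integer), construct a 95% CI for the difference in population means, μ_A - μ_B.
(-8.82, 5.42)

Difference: x̄₁ - x̄₂ = -1.70
SE = √(s₁²/n₁ + s₂²/n₂) = √(15.1²/26 + 16.8²/75) = 3.5402
df = 48.07 → 48 (Welch–Satterthwaite, rounded down)
t* = 2.011

CI: -1.70 ± 2.011 · 3.5402 = -1.70 ± 7.12 = (-8.82, 5.42)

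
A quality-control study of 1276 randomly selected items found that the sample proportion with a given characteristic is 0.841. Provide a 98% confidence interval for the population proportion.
(0.817, 0.865)

Proportion CI:
SE = √(p̂(1-p̂)/n) = √(0.841 · 0.159 / 1276) = 0.01024

z* = 2.326
Margin = z* · SE = 2.326 · 0.01024 = 0.0238

CI: 0.841 ± 0.0238 = (0.817, 0.865)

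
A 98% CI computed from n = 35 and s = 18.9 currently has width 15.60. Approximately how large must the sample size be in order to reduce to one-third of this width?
n ≈ 315

CI width ∝ 1/√n
To reduce width by factor 3, need √n to grow by 3 → need 3² = 9 times as many samples.

Current: n = 35, width = 15.60
New: n = 315, width ≈ 4.98

Width reduced by factor of 15.60/4.98 = 3.13.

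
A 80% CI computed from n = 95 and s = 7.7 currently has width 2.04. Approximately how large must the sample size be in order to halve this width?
n ≈ 380

CI width ∝ 1/√n
To reduce width by factor 2, need √n to grow by 2 → need 2² = 4 times as many samples.

Current: n = 95, width = 2.04
New: n = 380, width ≈ 1.01

Width reduced by factor of 2.04/1.01 = 2.02.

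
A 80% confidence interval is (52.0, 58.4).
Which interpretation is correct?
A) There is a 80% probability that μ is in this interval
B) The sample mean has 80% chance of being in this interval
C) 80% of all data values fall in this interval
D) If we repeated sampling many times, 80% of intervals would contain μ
D

A) Wrong — μ is fixed; the randomness lives in the interval, not in μ.
B) Wrong — x̄ is observed and sits in the interval by construction.
C) Wrong — a CI is about the parameter μ, not individual data values.
D) Correct — this is the frequentist long-run coverage interpretation.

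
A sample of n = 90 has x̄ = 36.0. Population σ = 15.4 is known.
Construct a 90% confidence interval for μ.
(33.33, 38.67)

z-interval (σ known):
z* = 1.645 for 90% confidence

Margin of error = z* · σ/√n = 1.645 · 15.4/√90 = 2.67

CI: (36.0 - 2.67, 36.0 + 2.67) = (33.33, 38.67)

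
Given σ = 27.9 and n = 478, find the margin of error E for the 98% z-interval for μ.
Margin of error = 2.97

Margin of error = z* · σ/√n
= 2.326 · 27.9/√478
= 2.326 · 27.9/21.8632
= 2.97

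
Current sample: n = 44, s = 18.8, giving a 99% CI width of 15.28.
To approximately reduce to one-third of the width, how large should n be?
n ≈ 396

CI width ∝ 1/√n
To reduce width by factor 3, need √n to grow by 3 → need 3² = 9 times as many samples.

Current: n = 44, width = 15.28
New: n = 396, width ≈ 4.89

Width reduced by factor of 15.28/4.89 = 3.12.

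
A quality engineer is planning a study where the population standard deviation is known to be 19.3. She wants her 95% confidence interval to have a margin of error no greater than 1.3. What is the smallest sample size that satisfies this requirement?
n ≥ 847

For margin E ≤ 1.3:
n ≥ (z* · σ / E)²
n ≥ (1.960 · 19.3 / 1.3)²
n ≥ 846.72

Minimum n = 847 (rounding up)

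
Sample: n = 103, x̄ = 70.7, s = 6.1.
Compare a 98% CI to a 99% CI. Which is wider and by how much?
99% CI is wider by 0.32

df = 102
98% CI: t* = 2.363, (69.28, 72.12), width = 2 · t* · s/√n = 2.84
99% CI: t* = 2.625, (69.12, 72.28), width = 2 · t* · s/√n = 3.16

The 99% CI is wider by 3.16 - 2.84 = 0.32.
Higher confidence requires a wider interval.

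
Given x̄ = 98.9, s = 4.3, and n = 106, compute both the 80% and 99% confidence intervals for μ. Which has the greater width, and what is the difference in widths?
99% CI is wider by 1.11

df = 105
80% CI: t* = 1.290, (98.36, 99.44), width = 2 · t* · s/√n = 1.08
99% CI: t* = 2.623, (97.80, 100.00), width = 2 · t* · s/√n = 2.19

The 99% CI is wider by 2.19 - 1.08 = 1.11.
Higher confidence requires a wider interval.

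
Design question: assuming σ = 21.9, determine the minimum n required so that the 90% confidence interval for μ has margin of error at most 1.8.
n ≥ 401

For margin E ≤ 1.8:
n ≥ (z* · σ / E)²
n ≥ (1.645 · 21.9 / 1.8)²
n ≥ 400.57

Minimum n = 401 (rounding up)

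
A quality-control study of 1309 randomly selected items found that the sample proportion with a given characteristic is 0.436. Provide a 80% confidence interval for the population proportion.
(0.418, 0.454)

Proportion CI:
SE = √(p̂(1-p̂)/n) = √(0.436 · 0.564 / 1309) = 0.01371

z* = 1.282
Margin = z* · SE = 1.282 · 0.01371 = 0.0176

CI: 0.436 ± 0.0176 = (0.418, 0.454)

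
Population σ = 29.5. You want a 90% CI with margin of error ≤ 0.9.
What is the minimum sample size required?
n ≥ 2908

For margin E ≤ 0.9:
n ≥ (z* · σ / E)²
n ≥ (1.645 · 29.5 / 0.9)²
n ≥ 2907.31

Minimum n = 2908 (rounding up)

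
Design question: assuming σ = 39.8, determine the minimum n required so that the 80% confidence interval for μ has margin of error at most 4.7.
n ≥ 118

For margin E ≤ 4.7:
n ≥ (z* · σ / E)²
n ≥ (1.282 · 39.8 / 4.7)²
n ≥ 117.85

Minimum n = 118 (rounding up)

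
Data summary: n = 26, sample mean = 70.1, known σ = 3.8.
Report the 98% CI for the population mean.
(68.37, 71.83)

z-interval (σ known):
z* = 2.326 for 98% confidence

Margin of error = z* · σ/√n = 2.326 · 3.8/√26 = 1.73

CI: (70.1 - 1.73, 70.1 + 1.73) = (68.37, 71.83)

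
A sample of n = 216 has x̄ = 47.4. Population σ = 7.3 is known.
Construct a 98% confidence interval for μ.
(46.24, 48.56)

z-interval (σ known):
z* = 2.326 for 98% confidence

Margin of error = z* · σ/√n = 2.326 · 7.3/√216 = 1.16

CI: (47.4 - 1.16, 47.4 + 1.16) = (46.24, 48.56)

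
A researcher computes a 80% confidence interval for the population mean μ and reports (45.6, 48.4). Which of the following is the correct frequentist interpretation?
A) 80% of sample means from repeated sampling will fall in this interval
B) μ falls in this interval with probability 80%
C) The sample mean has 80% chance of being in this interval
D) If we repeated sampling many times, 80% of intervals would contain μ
D

A) Wrong — coverage applies to intervals containing μ, not to future x̄ values.
B) Wrong — μ is fixed; the randomness lives in the interval, not in μ.
C) Wrong — x̄ is observed and sits in the interval by construction.
D) Correct — this is the frequentist long-run coverage interpretation.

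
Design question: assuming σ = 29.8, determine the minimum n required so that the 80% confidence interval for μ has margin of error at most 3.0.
n ≥ 163

For margin E ≤ 3.0:
n ≥ (z* · σ / E)²
n ≥ (1.282 · 29.8 / 3.0)²
n ≥ 162.17

Minimum n = 163 (rounding up)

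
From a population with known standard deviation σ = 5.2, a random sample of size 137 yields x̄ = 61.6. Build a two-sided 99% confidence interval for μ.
(60.46, 62.74)

z-interval (σ known):
z* = 2.576 for 99% confidence

Margin of error = z* · σ/√n = 2.576 · 5.2/√137 = 1.14

CI: (61.6 - 1.14, 61.6 + 1.14) = (60.46, 62.74)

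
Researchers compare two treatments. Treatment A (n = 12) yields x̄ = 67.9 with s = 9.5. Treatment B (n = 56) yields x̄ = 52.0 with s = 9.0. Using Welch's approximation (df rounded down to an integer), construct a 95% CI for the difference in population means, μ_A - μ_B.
(9.52, 22.28)

Difference: x̄₁ - x̄₂ = 15.90
SE = √(s₁²/n₁ + s₂²/n₂) = √(9.5²/12 + 9.0²/56) = 2.9945
df = 15.52 → 15 (Welch–Satterthwaite, rounded down)
t* = 2.131

CI: 15.90 ± 2.131 · 2.9945 = 15.90 ± 6.38 = (9.52, 22.28)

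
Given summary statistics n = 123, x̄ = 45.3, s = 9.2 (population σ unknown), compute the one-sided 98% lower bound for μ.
μ ≥ 43.58

Lower bound (one-sided):
t* = 2.076 (one-sided for 98%)
Lower bound = x̄ - t* · s/√n = 45.3 - 2.076 · 9.2/√123 = 43.58

We are 98% confident that μ ≥ 43.58.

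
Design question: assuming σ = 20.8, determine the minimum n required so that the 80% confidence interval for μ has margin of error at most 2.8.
n ≥ 91

For margin E ≤ 2.8:
n ≥ (z* · σ / E)²
n ≥ (1.282 · 20.8 / 2.8)²
n ≥ 90.70

Minimum n = 91 (rounding up)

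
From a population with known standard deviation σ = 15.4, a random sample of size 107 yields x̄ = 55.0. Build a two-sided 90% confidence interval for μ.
(52.55, 57.45)

z-interval (σ known):
z* = 1.645 for 90% confidence

Margin of error = z* · σ/√n = 1.645 · 15.4/√107 = 2.45

CI: (55.0 - 2.45, 55.0 + 2.45) = (52.55, 57.45)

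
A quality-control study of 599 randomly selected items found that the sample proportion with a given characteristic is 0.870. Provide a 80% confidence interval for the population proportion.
(0.852, 0.888)

Proportion CI:
SE = √(p̂(1-p̂)/n) = √(0.870 · 0.130 / 599) = 0.01374

z* = 1.282
Margin = z* · SE = 1.282 · 0.01374 = 0.0176

CI: 0.870 ± 0.0176 = (0.852, 0.888)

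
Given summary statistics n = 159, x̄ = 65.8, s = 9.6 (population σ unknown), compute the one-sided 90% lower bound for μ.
μ ≥ 64.82

Lower bound (one-sided):
t* = 1.287 (one-sided for 90%)
Lower bound = x̄ - t* · s/√n = 65.8 - 1.287 · 9.6/√159 = 64.82

We are 90% confident that μ ≥ 64.82.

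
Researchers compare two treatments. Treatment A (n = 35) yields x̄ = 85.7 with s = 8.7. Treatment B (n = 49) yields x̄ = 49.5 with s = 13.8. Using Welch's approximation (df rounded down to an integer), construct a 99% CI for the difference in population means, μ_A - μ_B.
(29.71, 42.69)

Difference: x̄₁ - x̄₂ = 36.20
SE = √(s₁²/n₁ + s₂²/n₂) = √(8.7²/35 + 13.8²/49) = 2.4595
df = 80.91 → 80 (Welch–Satterthwaite, rounded down)
t* = 2.639

CI: 36.20 ± 2.639 · 2.4595 = 36.20 ± 6.49 = (29.71, 42.69)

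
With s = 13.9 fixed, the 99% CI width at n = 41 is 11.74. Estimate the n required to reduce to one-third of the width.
n ≈ 369

CI width ∝ 1/√n
To reduce width by factor 3, need √n to grow by 3 → need 3² = 9 times as many samples.

Current: n = 41, width = 11.74
New: n = 369, width ≈ 3.75

Width reduced by factor of 11.74/3.75 = 3.13.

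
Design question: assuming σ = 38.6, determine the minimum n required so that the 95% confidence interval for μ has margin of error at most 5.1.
n ≥ 221

For margin E ≤ 5.1:
n ≥ (z* · σ / E)²
n ≥ (1.960 · 38.6 / 5.1)²
n ≥ 220.06

Minimum n = 221 (rounding up)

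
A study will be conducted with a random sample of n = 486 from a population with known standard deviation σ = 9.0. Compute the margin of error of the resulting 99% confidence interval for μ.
Margin of error = 1.05

Margin of error = z* · σ/√n
= 2.576 · 9.0/√486
= 2.576 · 9.0/22.0454
= 1.05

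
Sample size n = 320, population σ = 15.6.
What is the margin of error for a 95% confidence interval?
Margin of error = 1.71

Margin of error = z* · σ/√n
= 1.960 · 15.6/√320
= 1.960 · 15.6/17.8885
= 1.71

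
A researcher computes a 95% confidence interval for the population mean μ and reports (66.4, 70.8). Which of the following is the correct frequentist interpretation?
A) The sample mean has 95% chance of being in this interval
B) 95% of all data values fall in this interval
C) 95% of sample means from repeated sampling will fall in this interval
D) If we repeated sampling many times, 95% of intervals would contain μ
D

A) Wrong — x̄ is observed and sits in the interval by construction.
B) Wrong — a CI is about the parameter μ, not individual data values.
C) Wrong — coverage applies to intervals containing μ, not to future x̄ values.
D) Correct — this is the frequentist long-run coverage interpretation.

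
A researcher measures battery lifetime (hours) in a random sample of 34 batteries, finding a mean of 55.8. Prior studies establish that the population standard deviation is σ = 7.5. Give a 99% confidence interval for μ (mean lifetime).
(52.49, 59.11)

z-interval (σ known):
z* = 2.576 for 99% confidence

Margin of error = z* · σ/√n = 2.576 · 7.5/√34 = 3.31

CI: (55.8 - 3.31, 55.8 + 3.31) = (52.49, 59.11)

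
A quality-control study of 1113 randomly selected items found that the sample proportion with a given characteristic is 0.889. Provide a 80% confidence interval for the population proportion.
(0.877, 0.901)

Proportion CI:
SE = √(p̂(1-p̂)/n) = √(0.889 · 0.111 / 1113) = 0.00942

z* = 1.282
Margin = z* · SE = 1.282 · 0.00942 = 0.0121

CI: 0.889 ± 0.0121 = (0.877, 0.901)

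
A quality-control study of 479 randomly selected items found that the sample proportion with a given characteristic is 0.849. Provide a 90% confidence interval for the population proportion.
(0.822, 0.876)

Proportion CI:
SE = √(p̂(1-p̂)/n) = √(0.849 · 0.151 / 479) = 0.01636

z* = 1.645
Margin = z* · SE = 1.645 · 0.01636 = 0.0269

CI: 0.849 ± 0.0269 = (0.822, 0.876)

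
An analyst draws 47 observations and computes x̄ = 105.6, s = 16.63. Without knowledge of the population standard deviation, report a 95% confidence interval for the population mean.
(100.72, 110.48)

t-interval (σ unknown):
df = n - 1 = 46
t* = 2.013 for 95% confidence

Margin of error = t* · s/√n = 2.013 · 16.63/√47 = 4.88

CI: (100.72, 110.48)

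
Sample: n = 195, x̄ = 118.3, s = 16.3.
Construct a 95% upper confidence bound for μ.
μ ≤ 120.23

Upper bound (one-sided):
t* = 1.653 (one-sided for 95%)
Upper bound = x̄ + t* · s/√n = 118.3 + 1.653 · 16.3/√195 = 120.23

We are 95% confident that μ ≤ 120.23.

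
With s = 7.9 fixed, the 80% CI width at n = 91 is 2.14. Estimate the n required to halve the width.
n ≈ 364

CI width ∝ 1/√n
To reduce width by factor 2, need √n to grow by 2 → need 2² = 4 times as many samples.

Current: n = 91, width = 2.14
New: n = 364, width ≈ 1.06

Width reduced by factor of 2.14/1.06 = 2.02.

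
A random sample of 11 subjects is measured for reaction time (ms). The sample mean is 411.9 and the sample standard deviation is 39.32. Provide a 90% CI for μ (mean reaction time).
(390.42, 433.38)

t-interval (σ unknown):
df = n - 1 = 10
t* = 1.812 for 90% confidence

Margin of error = t* · s/√n = 1.812 · 39.32/√11 = 21.48

CI: (390.42, 433.38)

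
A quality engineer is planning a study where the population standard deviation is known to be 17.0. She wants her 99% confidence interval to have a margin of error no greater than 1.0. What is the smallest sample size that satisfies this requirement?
n ≥ 1918

For margin E ≤ 1.0:
n ≥ (z* · σ / E)²
n ≥ (2.576 · 17.0 / 1.0)²
n ≥ 1917.74

Minimum n = 1918 (rounding up)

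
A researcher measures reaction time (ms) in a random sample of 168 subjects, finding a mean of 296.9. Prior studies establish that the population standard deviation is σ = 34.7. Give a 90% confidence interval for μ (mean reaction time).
(292.50, 301.30)

z-interval (σ known):
z* = 1.645 for 90% confidence

Margin of error = z* · σ/√n = 1.645 · 34.7/√168 = 4.40

CI: (296.9 - 4.40, 296.9 + 4.40) = (292.50, 301.30)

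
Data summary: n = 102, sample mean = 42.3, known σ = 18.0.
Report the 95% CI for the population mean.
(38.81, 45.79)

z-interval (σ known):
z* = 1.960 for 95% confidence

Margin of error = z* · σ/√n = 1.960 · 18.0/√102 = 3.49

CI: (42.3 - 3.49, 42.3 + 3.49) = (38.81, 45.79)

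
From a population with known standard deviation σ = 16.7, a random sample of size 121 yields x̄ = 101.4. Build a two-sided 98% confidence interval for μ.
(97.87, 104.93)

z-interval (σ known):
z* = 2.326 for 98% confidence

Margin of error = z* · σ/√n = 2.326 · 16.7/√121 = 3.53

CI: (101.4 - 3.53, 101.4 + 3.53) = (97.87, 104.93)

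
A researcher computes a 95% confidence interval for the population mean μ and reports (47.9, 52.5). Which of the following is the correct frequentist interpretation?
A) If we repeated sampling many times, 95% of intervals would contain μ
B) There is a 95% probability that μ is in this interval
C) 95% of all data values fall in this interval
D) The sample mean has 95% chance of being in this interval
A

A) Correct — this is the frequentist long-run coverage interpretation.
B) Wrong — μ is fixed; the randomness lives in the interval, not in μ.
C) Wrong — a CI is about the parameter μ, not individual data values.
D) Wrong — x̄ is observed and sits in the interval by construction.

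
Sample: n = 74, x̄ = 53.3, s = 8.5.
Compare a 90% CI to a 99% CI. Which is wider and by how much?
99% CI is wider by 1.94

df = 73
90% CI: t* = 1.666, (51.65, 54.95), width = 2 · t* · s/√n = 3.29
99% CI: t* = 2.645, (50.69, 55.91), width = 2 · t* · s/√n = 5.23

The 99% CI is wider by 5.23 - 3.29 = 1.94.
Higher confidence requires a wider interval.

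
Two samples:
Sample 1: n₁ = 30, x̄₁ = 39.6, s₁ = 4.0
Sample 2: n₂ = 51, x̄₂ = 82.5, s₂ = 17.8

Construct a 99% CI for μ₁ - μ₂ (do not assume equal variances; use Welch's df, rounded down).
(-49.82, -35.98)

Difference: x̄₁ - x̄₂ = -42.90
SE = √(s₁²/n₁ + s₂²/n₂) = √(4.0²/30 + 17.8²/51) = 2.5973
df = 58.21 → 58 (Welch–Satterthwaite, rounded down)
t* = 2.663

CI: -42.90 ± 2.663 · 2.5973 = -42.90 ± 6.92 = (-49.82, -35.98)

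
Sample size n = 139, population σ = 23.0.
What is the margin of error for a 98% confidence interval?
Margin of error = 4.54

Margin of error = z* · σ/√n
= 2.326 · 23.0/√139
= 2.326 · 23.0/11.7898
= 4.54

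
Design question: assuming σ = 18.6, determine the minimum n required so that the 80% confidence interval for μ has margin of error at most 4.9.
n ≥ 24

For margin E ≤ 4.9:
n ≥ (z* · σ / E)²
n ≥ (1.282 · 18.6 / 4.9)²
n ≥ 23.68

Minimum n = 24 (rounding up)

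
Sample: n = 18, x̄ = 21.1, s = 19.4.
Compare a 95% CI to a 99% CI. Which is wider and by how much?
99% CI is wider by 7.20

df = 17
95% CI: t* = 2.110, (11.45, 30.75), width = 2 · t* · s/√n = 19.30
99% CI: t* = 2.898, (7.85, 34.35), width = 2 · t* · s/√n = 26.50

The 99% CI is wider by 26.50 - 19.30 = 7.20.
Higher confidence requires a wider interval.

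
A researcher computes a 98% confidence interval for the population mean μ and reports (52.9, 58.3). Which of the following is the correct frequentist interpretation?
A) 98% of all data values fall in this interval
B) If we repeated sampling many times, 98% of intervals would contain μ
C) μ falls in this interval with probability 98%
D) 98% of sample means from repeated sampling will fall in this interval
B

A) Wrong — a CI is about the parameter μ, not individual data values.
B) Correct — this is the frequentist long-run coverage interpretation.
C) Wrong — μ is fixed; the randomness lives in the interval, not in μ.
D) Wrong — coverage applies to intervals containing μ, not to future x̄ values.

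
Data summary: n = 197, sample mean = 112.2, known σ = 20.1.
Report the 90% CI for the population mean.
(109.84, 114.56)

z-interval (σ known):
z* = 1.645 for 90% confidence

Margin of error = z* · σ/√n = 1.645 · 20.1/√197 = 2.36

CI: (112.2 - 2.36, 112.2 + 2.36) = (109.84, 114.56)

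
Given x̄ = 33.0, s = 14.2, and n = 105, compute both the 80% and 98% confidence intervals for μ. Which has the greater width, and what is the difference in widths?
98% CI is wider by 2.97

df = 104
80% CI: t* = 1.290, (31.21, 34.79), width = 2 · t* · s/√n = 3.58
98% CI: t* = 2.363, (29.73, 36.27), width = 2 · t* · s/√n = 6.55

The 98% CI is wider by 6.55 - 3.58 = 2.97.
Higher confidence requires a wider interval.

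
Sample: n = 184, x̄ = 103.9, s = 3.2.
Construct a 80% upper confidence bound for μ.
μ ≤ 104.10

Upper bound (one-sided):
t* = 0.844 (one-sided for 80%)
Upper bound = x̄ + t* · s/√n = 103.9 + 0.844 · 3.2/√184 = 104.10

We are 80% confident that μ ≤ 104.10.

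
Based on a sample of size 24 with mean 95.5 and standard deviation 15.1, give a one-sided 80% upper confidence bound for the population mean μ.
μ ≤ 98.14

Upper bound (one-sided):
t* = 0.858 (one-sided for 80%)
Upper bound = x̄ + t* · s/√n = 95.5 + 0.858 · 15.1/√24 = 98.14

We are 80% confident that μ ≤ 98.14.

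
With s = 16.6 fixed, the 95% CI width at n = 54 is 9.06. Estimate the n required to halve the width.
n ≈ 216

CI width ∝ 1/√n
To reduce width by factor 2, need √n to grow by 2 → need 2² = 4 times as many samples.

Current: n = 54, width = 9.06
New: n = 216, width ≈ 4.45

Width reduced by factor of 9.06/4.45 = 2.04.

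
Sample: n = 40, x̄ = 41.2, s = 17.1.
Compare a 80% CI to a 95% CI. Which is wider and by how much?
95% CI is wider by 3.89

df = 39
80% CI: t* = 1.304, (37.67, 44.73), width = 2 · t* · s/√n = 7.05
95% CI: t* = 2.023, (35.73, 46.67), width = 2 · t* · s/√n = 10.94

The 95% CI is wider by 10.94 - 7.05 = 3.89.
Higher confidence requires a wider interval.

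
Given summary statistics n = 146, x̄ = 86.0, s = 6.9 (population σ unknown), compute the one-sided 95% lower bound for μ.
μ ≥ 85.05

Lower bound (one-sided):
t* = 1.655 (one-sided for 95%)
Lower bound = x̄ - t* · s/√n = 86.0 - 1.655 · 6.9/√146 = 85.05

We are 95% confident that μ ≥ 85.05.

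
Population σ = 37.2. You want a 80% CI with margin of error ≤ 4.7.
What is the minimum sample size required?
n ≥ 103

For margin E ≤ 4.7:
n ≥ (z* · σ / E)²
n ≥ (1.282 · 37.2 / 4.7)²
n ≥ 102.96

Minimum n = 103 (rounding up)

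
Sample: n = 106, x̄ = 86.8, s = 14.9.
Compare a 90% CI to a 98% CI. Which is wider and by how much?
98% CI is wider by 2.04

df = 105
90% CI: t* = 1.659, (84.40, 89.20), width = 2 · t* · s/√n = 4.80
98% CI: t* = 2.362, (83.38, 90.22), width = 2 · t* · s/√n = 6.84

The 98% CI is wider by 6.84 - 4.80 = 2.04.
Higher confidence requires a wider interval.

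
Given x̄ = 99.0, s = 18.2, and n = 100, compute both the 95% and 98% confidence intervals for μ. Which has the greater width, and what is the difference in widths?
98% CI is wider by 1.39

df = 99
95% CI: t* = 1.984, (95.39, 102.61), width = 2 · t* · s/√n = 7.22
98% CI: t* = 2.365, (94.70, 103.30), width = 2 · t* · s/√n = 8.61

The 98% CI is wider by 8.61 - 7.22 = 1.39.
Higher confidence requires a wider interval.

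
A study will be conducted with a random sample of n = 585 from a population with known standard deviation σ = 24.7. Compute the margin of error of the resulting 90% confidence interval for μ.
Margin of error = 1.68

Margin of error = z* · σ/√n
= 1.645 · 24.7/√585
= 1.645 · 24.7/24.1868
= 1.68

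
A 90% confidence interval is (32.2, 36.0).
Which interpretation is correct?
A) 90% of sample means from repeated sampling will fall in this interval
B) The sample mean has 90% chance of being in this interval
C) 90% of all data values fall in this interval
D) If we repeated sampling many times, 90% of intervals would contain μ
D

A) Wrong — coverage applies to intervals containing μ, not to future x̄ values.
B) Wrong — x̄ is observed and sits in the interval by construction.
C) Wrong — a CI is about the parameter μ, not individual data values.
D) Correct — this is the frequentist long-run coverage interpretation.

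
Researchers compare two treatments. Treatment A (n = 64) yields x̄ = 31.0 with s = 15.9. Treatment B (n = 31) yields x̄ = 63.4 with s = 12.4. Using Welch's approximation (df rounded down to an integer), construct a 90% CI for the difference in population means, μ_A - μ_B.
(-37.37, -27.43)

Difference: x̄₁ - x̄₂ = -32.40
SE = √(s₁²/n₁ + s₂²/n₂) = √(15.9²/64 + 12.4²/31) = 2.9850
df = 74.35 → 74 (Welch–Satterthwaite, rounded down)
t* = 1.666

CI: -32.40 ± 1.666 · 2.9850 = -32.40 ± 4.97 = (-37.37, -27.43)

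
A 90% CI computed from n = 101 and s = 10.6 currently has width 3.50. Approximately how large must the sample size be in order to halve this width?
n ≈ 404

CI width ∝ 1/√n
To reduce width by factor 2, need √n to grow by 2 → need 2² = 4 times as many samples.

Current: n = 101, width = 3.50
New: n = 404, width ≈ 1.74

Width reduced by factor of 3.50/1.74 = 2.01.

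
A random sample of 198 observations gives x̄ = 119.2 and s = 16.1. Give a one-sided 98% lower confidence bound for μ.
μ ≥ 116.83

Lower bound (one-sided):
t* = 2.067 (one-sided for 98%)
Lower bound = x̄ - t* · s/√n = 119.2 - 2.067 · 16.1/√198 = 116.83

We are 98% confident that μ ≥ 116.83.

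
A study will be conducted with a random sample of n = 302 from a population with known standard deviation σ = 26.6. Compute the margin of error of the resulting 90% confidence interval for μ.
Margin of error = 2.52

Margin of error = z* · σ/√n
= 1.645 · 26.6/√302
= 1.645 · 26.6/17.3781
= 2.52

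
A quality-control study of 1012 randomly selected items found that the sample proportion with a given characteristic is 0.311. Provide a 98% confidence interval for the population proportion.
(0.277, 0.345)

Proportion CI:
SE = √(p̂(1-p̂)/n) = √(0.311 · 0.689 / 1012) = 0.01455

z* = 2.326
Margin = z* · SE = 2.326 · 0.01455 = 0.0338

CI: 0.311 ± 0.0338 = (0.277, 0.345)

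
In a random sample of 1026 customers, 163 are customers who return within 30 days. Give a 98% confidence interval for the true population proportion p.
(0.132, 0.185)

Proportion CI:
p̂ = 163/1026 = 0.15887
SE = √(p̂(1-p̂)/n) = √(0.15887 · 0.84113 / 1026) = 0.01141

z* = 2.326
Margin = z* · SE = 2.326 · 0.01141 = 0.0265

CI: 0.15887 ± 0.0265 = (0.132, 0.185)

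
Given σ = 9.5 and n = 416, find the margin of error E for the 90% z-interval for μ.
Margin of error = 0.77

Margin of error = z* · σ/√n
= 1.645 · 9.5/√416
= 1.645 · 9.5/20.3961
= 0.77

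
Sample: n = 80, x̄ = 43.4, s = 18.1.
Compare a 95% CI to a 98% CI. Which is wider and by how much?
98% CI is wider by 1.56

df = 79
95% CI: t* = 1.990, (39.37, 47.43), width = 2 · t* · s/√n = 8.05
98% CI: t* = 2.374, (38.60, 48.20), width = 2 · t* · s/√n = 9.61

The 98% CI is wider by 9.61 - 8.05 = 1.56.
Higher confidence requires a wider interval.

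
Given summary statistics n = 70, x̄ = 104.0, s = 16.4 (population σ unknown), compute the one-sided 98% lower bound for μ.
μ ≥ 99.90

Lower bound (one-sided):
t* = 2.093 (one-sided for 98%)
Lower bound = x̄ - t* · s/√n = 104.0 - 2.093 · 16.4/√70 = 99.90

We are 98% confident that μ ≥ 99.90.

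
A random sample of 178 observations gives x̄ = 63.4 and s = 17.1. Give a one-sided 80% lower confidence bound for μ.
μ ≥ 62.32

Lower bound (one-sided):
t* = 0.844 (one-sided for 80%)
Lower bound = x̄ - t* · s/√n = 63.4 - 0.844 · 17.1/√178 = 62.32

We are 80% confident that μ ≥ 62.32.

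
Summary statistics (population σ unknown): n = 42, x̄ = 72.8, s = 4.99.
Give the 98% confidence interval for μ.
(70.94, 74.66)

t-interval (σ unknown):
df = n - 1 = 41
t* = 2.421 for 98% confidence

Margin of error = t* · s/√n = 2.421 · 4.99/√42 = 1.86

CI: (70.94, 74.66)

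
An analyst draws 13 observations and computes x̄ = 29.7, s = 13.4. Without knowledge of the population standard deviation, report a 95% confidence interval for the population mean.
(21.60, 37.80)

t-interval (σ unknown):
df = n - 1 = 12
t* = 2.179 for 95% confidence

Margin of error = t* · s/√n = 2.179 · 13.4/√13 = 8.10

CI: (21.60, 37.80)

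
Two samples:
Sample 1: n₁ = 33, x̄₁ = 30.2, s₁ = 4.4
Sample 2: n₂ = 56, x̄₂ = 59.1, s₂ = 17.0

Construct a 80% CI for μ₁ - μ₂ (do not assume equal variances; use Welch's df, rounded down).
(-32.00, -25.80)

Difference: x̄₁ - x̄₂ = -28.90
SE = √(s₁²/n₁ + s₂²/n₂) = √(4.4²/33 + 17.0²/56) = 2.3974
df = 66.73 → 66 (Welch–Satterthwaite, rounded down)
t* = 1.295

CI: -28.90 ± 1.295 · 2.3974 = -28.90 ± 3.10 = (-32.00, -25.80)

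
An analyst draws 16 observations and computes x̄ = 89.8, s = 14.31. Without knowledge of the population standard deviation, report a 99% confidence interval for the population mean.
(79.26, 100.34)

t-interval (σ unknown):
df = n - 1 = 15
t* = 2.947 for 99% confidence

Margin of error = t* · s/√n = 2.947 · 14.31/√16 = 10.54

CI: (79.26, 100.34)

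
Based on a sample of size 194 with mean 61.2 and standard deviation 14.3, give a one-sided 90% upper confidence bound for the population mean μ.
μ ≤ 62.52

Upper bound (one-sided):
t* = 1.286 (one-sided for 90%)
Upper bound = x̄ + t* · s/√n = 61.2 + 1.286 · 14.3/√194 = 62.52

We are 90% confident that μ ≤ 62.52.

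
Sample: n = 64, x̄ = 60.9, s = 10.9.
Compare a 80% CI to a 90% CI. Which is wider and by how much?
90% CI is wider by 1.02

df = 63
80% CI: t* = 1.295, (59.14, 62.66), width = 2 · t* · s/√n = 3.53
90% CI: t* = 1.669, (58.63, 63.17), width = 2 · t* · s/√n = 4.55

The 90% CI is wider by 4.55 - 3.53 = 1.02.
Higher confidence requires a wider interval.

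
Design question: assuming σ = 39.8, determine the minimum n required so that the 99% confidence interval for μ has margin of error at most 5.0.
n ≥ 421

For margin E ≤ 5.0:
n ≥ (z* · σ / E)²
n ≥ (2.576 · 39.8 / 5.0)²
n ≥ 420.45

Minimum n = 421 (rounding up)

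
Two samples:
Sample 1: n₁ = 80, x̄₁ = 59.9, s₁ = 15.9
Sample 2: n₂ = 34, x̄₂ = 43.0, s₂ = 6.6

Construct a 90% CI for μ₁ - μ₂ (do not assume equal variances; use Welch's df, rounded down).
(13.40, 20.40)

Difference: x̄₁ - x̄₂ = 16.90
SE = √(s₁²/n₁ + s₂²/n₂) = √(15.9²/80 + 6.6²/34) = 2.1074
df = 111.98 → 111 (Welch–Satterthwaite, rounded down)
t* = 1.659

CI: 16.90 ± 1.659 · 2.1074 = 16.90 ± 3.50 = (13.40, 20.40)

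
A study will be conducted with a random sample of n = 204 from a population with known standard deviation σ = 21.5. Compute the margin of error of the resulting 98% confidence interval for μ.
Margin of error = 3.50

Margin of error = z* · σ/√n
= 2.326 · 21.5/√204
= 2.326 · 21.5/14.2829
= 3.50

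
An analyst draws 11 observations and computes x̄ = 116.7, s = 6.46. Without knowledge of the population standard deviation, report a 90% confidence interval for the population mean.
(113.17, 120.23)

t-interval (σ unknown):
df = n - 1 = 10
t* = 1.812 for 90% confidence

Margin of error = t* · s/√n = 1.812 · 6.46/√11 = 3.53

CI: (113.17, 120.23)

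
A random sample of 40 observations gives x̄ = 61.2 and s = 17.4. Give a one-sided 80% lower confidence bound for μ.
μ ≥ 58.86

Lower bound (one-sided):
t* = 0.851 (one-sided for 80%)
Lower bound = x̄ - t* · s/√n = 61.2 - 0.851 · 17.4/√40 = 58.86

We are 80% confident that μ ≥ 58.86.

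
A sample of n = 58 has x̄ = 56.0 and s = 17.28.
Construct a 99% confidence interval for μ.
(49.95, 62.05)

t-interval (σ unknown):
df = n - 1 = 57
t* = 2.665 for 99% confidence

Margin of error = t* · s/√n = 2.665 · 17.28/√58 = 6.05

CI: (49.95, 62.05)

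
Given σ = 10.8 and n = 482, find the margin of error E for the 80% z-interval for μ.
Margin of error = 0.63

Margin of error = z* · σ/√n
= 1.282 · 10.8/√482
= 1.282 · 10.8/21.9545
= 0.63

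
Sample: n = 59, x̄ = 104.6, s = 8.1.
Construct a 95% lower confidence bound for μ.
μ ≥ 102.84

Lower bound (one-sided):
t* = 1.672 (one-sided for 95%)
Lower bound = x̄ - t* · s/√n = 104.6 - 1.672 · 8.1/√59 = 102.84

We are 95% confident that μ ≥ 102.84.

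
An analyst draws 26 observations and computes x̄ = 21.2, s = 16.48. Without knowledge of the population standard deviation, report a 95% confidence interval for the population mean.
(14.54, 27.86)

t-interval (σ unknown):
df = n - 1 = 25
t* = 2.060 for 95% confidence

Margin of error = t* · s/√n = 2.060 · 16.48/√26 = 6.66

CI: (14.54, 27.86)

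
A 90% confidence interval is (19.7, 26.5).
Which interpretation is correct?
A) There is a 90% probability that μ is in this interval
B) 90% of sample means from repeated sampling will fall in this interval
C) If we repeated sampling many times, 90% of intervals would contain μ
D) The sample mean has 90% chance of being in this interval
C

A) Wrong — μ is fixed; the randomness lives in the interval, not in μ.
B) Wrong — coverage applies to intervals containing μ, not to future x̄ values.
C) Correct — this is the frequentist long-run coverage interpretation.
D) Wrong — x̄ is observed and sits in the interval by construction.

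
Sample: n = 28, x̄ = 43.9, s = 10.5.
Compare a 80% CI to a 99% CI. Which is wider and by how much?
99% CI is wider by 5.79

df = 27
80% CI: t* = 1.314, (41.29, 46.51), width = 2 · t* · s/√n = 5.21
99% CI: t* = 2.771, (38.40, 49.40), width = 2 · t* · s/√n = 11.00

The 99% CI is wider by 11.00 - 5.21 = 5.79.
Higher confidence requires a wider interval.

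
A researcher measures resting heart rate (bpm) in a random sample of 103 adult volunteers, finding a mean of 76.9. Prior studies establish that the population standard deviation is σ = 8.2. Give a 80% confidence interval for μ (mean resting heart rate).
(75.86, 77.94)

z-interval (σ known):
z* = 1.282 for 80% confidence

Margin of error = z* · σ/√n = 1.282 · 8.2/√103 = 1.04

CI: (76.9 - 1.04, 76.9 + 1.04) = (75.86, 77.94)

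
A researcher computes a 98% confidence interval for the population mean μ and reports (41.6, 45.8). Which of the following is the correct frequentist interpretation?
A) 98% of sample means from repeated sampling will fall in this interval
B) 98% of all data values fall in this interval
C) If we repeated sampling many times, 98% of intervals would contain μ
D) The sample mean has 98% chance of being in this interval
C

A) Wrong — coverage applies to intervals containing μ, not to future x̄ values.
B) Wrong — a CI is about the parameter μ, not individual data values.
C) Correct — this is the frequentist long-run coverage interpretation.
D) Wrong — x̄ is observed and sits in the interval by construction.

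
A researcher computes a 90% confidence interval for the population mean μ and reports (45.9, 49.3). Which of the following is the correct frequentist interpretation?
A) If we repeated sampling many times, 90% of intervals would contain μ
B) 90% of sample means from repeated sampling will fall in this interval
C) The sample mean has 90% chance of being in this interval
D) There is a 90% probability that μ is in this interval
A

A) Correct — this is the frequentist long-run coverage interpretation.
B) Wrong — coverage applies to intervals containing μ, not to future x̄ values.
C) Wrong — x̄ is observed and sits in the interval by construction.
D) Wrong — μ is fixed; the randomness lives in the interval, not in μ.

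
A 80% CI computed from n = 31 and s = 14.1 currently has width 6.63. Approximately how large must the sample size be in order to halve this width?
n ≈ 124

CI width ∝ 1/√n
To reduce width by factor 2, need √n to grow by 2 → need 2² = 4 times as many samples.

Current: n = 31, width = 6.63
New: n = 124, width ≈ 3.26

Width reduced by factor of 6.63/3.26 = 2.03.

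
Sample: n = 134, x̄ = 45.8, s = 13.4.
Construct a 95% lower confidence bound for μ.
μ ≥ 43.88

Lower bound (one-sided):
t* = 1.656 (one-sided for 95%)
Lower bound = x̄ - t* · s/√n = 45.8 - 1.656 · 13.4/√134 = 43.88

We are 95% confident that μ ≥ 43.88.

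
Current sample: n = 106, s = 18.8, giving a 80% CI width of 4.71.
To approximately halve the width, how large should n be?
n ≈ 424

CI width ∝ 1/√n
To reduce width by factor 2, need √n to grow by 2 → need 2² = 4 times as many samples.

Current: n = 106, width = 4.71
New: n = 424, width ≈ 2.34

Width reduced by factor of 4.71/2.34 = 2.01.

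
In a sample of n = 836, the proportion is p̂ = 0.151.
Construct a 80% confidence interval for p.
(0.135, 0.167)

Proportion CI:
SE = √(p̂(1-p̂)/n) = √(0.151 · 0.849 / 836) = 0.01238

z* = 1.282
Margin = z* · SE = 1.282 · 0.01238 = 0.0159

CI: 0.151 ± 0.0159 = (0.135, 0.167)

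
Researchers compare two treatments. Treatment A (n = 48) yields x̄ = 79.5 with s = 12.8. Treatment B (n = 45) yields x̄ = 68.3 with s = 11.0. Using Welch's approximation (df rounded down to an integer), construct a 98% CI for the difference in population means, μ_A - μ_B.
(5.35, 17.05)

Difference: x̄₁ - x̄₂ = 11.20
SE = √(s₁²/n₁ + s₂²/n₂) = √(12.8²/48 + 11.0²/45) = 2.4703
df = 90.34 → 90 (Welch–Satterthwaite, rounded down)
t* = 2.368

CI: 11.20 ± 2.368 · 2.4703 = 11.20 ± 5.85 = (5.35, 17.05)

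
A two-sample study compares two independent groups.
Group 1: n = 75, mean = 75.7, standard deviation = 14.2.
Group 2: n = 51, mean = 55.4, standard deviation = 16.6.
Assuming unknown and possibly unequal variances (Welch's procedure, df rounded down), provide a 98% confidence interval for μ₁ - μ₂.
(13.57, 27.03)

Difference: x̄₁ - x̄₂ = 20.30
SE = √(s₁²/n₁ + s₂²/n₂) = √(14.2²/75 + 16.6²/51) = 2.8446
df = 96.07 → 96 (Welch–Satterthwaite, rounded down)
t* = 2.366

CI: 20.30 ± 2.366 · 2.8446 = 20.30 ± 6.73 = (13.57, 27.03)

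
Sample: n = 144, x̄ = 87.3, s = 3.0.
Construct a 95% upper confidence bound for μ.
μ ≤ 87.71

Upper bound (one-sided):
t* = 1.656 (one-sided for 95%)
Upper bound = x̄ + t* · s/√n = 87.3 + 1.656 · 3.0/√144 = 87.71

We are 95% confident that μ ≤ 87.71.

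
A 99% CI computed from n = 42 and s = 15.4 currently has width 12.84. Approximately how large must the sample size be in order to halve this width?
n ≈ 168

CI width ∝ 1/√n
To reduce width by factor 2, need √n to grow by 2 → need 2² = 4 times as many samples.

Current: n = 42, width = 12.84
New: n = 168, width ≈ 6.19

Width reduced by factor of 12.84/6.19 = 2.07.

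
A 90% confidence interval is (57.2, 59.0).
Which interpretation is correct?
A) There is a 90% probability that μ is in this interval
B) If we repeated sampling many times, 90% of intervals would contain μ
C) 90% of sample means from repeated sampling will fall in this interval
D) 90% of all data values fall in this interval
B

A) Wrong — μ is fixed; the randomness lives in the interval, not in μ.
B) Correct — this is the frequentist long-run coverage interpretation.
C) Wrong — coverage applies to intervals containing μ, not to future x̄ values.
D) Wrong — a CI is about the parameter μ, not individual data values.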